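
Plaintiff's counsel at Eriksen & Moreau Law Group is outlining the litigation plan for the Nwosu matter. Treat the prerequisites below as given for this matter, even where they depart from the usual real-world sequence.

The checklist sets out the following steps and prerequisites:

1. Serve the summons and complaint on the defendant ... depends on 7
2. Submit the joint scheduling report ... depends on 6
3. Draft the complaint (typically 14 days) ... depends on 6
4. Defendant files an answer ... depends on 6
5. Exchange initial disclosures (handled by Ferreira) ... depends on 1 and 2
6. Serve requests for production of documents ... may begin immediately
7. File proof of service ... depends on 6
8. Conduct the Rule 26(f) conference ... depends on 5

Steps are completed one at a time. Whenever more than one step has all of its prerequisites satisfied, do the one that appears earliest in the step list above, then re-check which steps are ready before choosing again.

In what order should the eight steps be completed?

6, 2, 3, 4, 7, 1, 5, 8

Only 6 has no prerequisites, so it is first.
2, 3, 4 and 7 are all available; 2 is listed earlier → 2.
3, 4 and 7 are all available; 3 is listed earlier → 3.
4 and 7 are both available; 4 is listed earlier → 4.
7 needed 6, now all done → 7.
Next only 1 has its prerequisites met → 1.
Next only 5 has its prerequisites met → 5.
Next only 8 has its prerequisites met → 8.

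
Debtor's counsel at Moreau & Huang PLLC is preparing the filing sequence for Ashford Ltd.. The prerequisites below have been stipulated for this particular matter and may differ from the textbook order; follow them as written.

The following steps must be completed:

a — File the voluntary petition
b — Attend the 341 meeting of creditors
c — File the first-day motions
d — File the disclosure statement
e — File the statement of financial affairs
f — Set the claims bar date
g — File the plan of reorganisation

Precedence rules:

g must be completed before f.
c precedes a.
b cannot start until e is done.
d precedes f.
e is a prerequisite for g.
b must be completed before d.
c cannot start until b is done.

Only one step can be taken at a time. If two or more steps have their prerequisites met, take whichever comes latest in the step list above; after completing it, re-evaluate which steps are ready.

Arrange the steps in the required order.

Only e has no prerequisites, so it is first.
Ready: g and b. g is listed later → g.
That leaves b as the only ready step → b.
Ready: d and c. d is listed later → d.
f now also ready, so the ready set is {f, c}; f is listed later → f.
c needed b, now all done → c.
a needed c, now all done → a.

e g b d f c a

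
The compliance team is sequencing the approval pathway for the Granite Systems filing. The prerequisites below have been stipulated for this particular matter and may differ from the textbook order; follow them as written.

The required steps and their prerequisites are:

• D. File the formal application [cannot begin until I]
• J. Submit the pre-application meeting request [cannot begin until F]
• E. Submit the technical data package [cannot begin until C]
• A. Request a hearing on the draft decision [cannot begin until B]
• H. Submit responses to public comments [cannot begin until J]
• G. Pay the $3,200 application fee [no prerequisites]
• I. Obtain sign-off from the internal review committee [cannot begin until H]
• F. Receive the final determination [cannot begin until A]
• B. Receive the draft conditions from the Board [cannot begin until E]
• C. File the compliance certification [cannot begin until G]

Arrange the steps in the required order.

G → C → E → B → A → F → J → H → I → D

G has no prerequisites → G first.
C needed G, now all done → C.
That leaves E as the only ready step → E.
B is the only step now ready → B.
A needed B, now all done → A.
That leaves F as the only ready step → F.
Next only J has its prerequisites met → J.
H needed J, now all done → H.
I needed H, now all done → I.
D needed I, now all done → D.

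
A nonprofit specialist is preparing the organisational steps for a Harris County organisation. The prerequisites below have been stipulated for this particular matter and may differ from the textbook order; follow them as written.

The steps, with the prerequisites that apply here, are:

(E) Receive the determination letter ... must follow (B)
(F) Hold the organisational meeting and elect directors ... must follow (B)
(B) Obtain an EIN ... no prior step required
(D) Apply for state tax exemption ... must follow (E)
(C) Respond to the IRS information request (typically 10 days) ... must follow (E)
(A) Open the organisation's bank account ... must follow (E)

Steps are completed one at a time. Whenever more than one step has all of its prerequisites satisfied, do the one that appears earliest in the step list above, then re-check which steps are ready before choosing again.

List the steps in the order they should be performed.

(B) is the only step with nothing outstanding, so it goes first.
Now (E) and (F) have their prerequisites met. (E) is listed earlier, so (E) next.
(D), (C) and (A) now also ready, so the ready set is {(F), (D), (C), (A)}; (F) is listed earlier → (F).
Ready: (D), (C) and (A). (D) is listed earlier → (D).
(C) and (A) are both available; (C) is listed earlier → (C).
Next only (A) has its prerequisites met → (A).

(B), (E), (F), (D), (C), (A)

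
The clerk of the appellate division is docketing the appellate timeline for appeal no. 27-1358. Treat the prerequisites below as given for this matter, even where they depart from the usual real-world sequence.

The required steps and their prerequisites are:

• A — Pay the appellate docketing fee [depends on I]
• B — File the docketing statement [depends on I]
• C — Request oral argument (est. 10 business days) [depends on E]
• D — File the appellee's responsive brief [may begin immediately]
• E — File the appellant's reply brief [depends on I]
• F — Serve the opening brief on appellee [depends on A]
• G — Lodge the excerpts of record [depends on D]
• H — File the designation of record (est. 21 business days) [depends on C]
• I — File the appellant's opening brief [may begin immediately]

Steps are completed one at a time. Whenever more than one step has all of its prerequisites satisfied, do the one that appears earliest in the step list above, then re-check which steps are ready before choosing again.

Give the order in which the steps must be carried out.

D, G, I, A, B, E, C, F, H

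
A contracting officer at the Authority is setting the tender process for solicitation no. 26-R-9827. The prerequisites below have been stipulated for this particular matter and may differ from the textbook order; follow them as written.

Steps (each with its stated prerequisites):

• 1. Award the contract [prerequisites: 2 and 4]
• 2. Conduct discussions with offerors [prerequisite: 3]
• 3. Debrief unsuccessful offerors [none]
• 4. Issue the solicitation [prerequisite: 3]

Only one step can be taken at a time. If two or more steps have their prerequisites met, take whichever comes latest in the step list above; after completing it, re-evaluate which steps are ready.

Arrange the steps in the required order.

3 has no prerequisites → 3 first.
Ready: 4 and 2. 4 is listed later → 4.
2 needed 3, now all done → 2.
1 needed 4 and 2, now all done → 1.

3, 4, 2, 1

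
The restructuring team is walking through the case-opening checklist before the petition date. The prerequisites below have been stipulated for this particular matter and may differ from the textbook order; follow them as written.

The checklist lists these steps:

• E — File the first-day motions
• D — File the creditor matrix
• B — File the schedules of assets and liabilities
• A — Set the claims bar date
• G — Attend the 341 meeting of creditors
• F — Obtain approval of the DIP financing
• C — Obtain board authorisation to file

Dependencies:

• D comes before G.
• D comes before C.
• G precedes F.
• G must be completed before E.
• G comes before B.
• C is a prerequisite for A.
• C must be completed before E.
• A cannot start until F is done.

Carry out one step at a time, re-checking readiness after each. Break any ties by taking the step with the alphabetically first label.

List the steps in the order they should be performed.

D is the only step with nothing outstanding, so it goes first.
Now C and G have their prerequisites met. C has the earlier label, so C next.
Next only G has its prerequisites met → G.
Ready: B, E and F. B has the earlier label → B.
E and F are both available; E has the earlier label → E.
F needed G, now all done → F.
That leaves A as the only ready step → A.

D, C, G, B, E, F, A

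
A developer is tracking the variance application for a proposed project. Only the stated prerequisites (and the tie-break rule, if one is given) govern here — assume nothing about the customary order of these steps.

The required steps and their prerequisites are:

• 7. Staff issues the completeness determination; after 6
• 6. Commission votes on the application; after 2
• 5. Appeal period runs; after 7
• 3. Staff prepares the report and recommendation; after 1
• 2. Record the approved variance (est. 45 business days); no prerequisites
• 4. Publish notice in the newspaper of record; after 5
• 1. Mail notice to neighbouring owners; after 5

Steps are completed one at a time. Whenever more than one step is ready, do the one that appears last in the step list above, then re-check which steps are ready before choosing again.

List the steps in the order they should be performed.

2, 6, 7, 5, 1, 4, 3

Only 2 has no prerequisites, so it is first.
6 needed 2, now all done → 6.
That leaves 7 as the only ready step → 7.
5 needed 7, now all done → 5.
1 and 4 are both available; 1 is listed later → 1.
3 now also ready, so the ready set is {4, 3}; 4 is listed later → 4.
Next only 3 has its prerequisites met → 3.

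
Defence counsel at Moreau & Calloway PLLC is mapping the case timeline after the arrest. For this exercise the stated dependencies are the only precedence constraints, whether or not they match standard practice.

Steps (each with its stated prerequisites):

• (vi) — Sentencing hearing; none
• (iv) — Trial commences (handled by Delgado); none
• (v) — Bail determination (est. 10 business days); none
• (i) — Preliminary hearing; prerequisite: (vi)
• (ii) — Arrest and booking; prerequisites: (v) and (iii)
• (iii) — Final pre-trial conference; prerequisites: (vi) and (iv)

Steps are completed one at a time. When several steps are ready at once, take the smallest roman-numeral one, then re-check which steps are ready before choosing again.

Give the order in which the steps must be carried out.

Nothing is required for (iv), (v) and (vi). (iv) has the earlier label → (iv) first.
(v) and (vi) are both available; (v) has the earlier label → (v).
(vi) is the only step now ready → (vi).
Now (i) and (iii) have their prerequisites met. (i) has the earlier label, so (i) next.
(iii) needed (iv) and (vi), now all done → (iii).
(ii) needed (iii) and (v), now all done → (ii).

(iv) (v) (vi) (i) (iii) (ii)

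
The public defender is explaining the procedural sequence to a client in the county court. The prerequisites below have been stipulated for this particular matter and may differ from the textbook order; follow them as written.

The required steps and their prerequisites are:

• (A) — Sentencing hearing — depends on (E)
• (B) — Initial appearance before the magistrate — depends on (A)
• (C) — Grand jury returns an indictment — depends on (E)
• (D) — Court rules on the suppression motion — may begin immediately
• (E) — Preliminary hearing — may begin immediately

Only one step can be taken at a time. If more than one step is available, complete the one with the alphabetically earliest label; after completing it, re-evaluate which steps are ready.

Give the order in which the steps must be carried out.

(D), (E), (A), (B), (C)

Nothing is required for (D) and (E). (D) has the earlier label → (D) first.
That leaves (E) as the only ready step → (E).
Ready: (A) and (C). (A) has the earlier label → (A).
Now (B) and (C) have their prerequisites met. (B) has the earlier label, so (B) next.
(C) needed (E), now all done → (C).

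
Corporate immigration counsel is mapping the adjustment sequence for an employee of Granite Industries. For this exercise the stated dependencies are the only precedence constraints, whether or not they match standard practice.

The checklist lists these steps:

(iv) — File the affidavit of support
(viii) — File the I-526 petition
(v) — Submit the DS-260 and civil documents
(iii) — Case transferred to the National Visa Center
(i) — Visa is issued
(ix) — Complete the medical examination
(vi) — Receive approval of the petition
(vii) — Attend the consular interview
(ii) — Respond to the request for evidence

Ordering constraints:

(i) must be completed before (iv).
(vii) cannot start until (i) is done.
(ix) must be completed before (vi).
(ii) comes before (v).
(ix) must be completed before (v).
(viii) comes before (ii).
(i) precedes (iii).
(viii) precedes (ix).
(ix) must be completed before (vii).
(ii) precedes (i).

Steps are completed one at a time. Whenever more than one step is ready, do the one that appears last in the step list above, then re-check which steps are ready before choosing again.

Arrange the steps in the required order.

(viii), (ii), (ix), (vi), (i), (vii), (iii), (v), (iv)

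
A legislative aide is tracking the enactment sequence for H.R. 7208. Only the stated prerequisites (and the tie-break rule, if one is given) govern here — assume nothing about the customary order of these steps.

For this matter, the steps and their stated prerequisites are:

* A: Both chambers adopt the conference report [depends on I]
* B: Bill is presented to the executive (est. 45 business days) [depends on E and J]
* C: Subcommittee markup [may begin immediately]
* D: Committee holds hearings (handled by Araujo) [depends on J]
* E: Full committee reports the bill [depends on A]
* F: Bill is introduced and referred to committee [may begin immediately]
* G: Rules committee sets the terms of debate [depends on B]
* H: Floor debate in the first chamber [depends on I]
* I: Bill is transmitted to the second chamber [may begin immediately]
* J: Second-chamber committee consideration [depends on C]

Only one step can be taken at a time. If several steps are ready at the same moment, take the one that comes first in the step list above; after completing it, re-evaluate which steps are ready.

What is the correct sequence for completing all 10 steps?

C F I A E H J B D G

Nothing is required for C, F and I. C is listed earlier → C first.
J now also ready, so the ready set is {F, I, J}; F is listed earlier → F.
Ready: I and J. I is listed earlier → I.
A and H now also ready, so the ready set is {A, H, J}; A is listed earlier → A.
Ready: E, H and J. E is listed earlier → E.
Ready: H and J. H is listed earlier → H.
J is the only step now ready → J.
Now B and D have their prerequisites met. B is listed earlier, so B next.
D and G are both available; D is listed earlier → D.
That leaves G as the only ready step → G.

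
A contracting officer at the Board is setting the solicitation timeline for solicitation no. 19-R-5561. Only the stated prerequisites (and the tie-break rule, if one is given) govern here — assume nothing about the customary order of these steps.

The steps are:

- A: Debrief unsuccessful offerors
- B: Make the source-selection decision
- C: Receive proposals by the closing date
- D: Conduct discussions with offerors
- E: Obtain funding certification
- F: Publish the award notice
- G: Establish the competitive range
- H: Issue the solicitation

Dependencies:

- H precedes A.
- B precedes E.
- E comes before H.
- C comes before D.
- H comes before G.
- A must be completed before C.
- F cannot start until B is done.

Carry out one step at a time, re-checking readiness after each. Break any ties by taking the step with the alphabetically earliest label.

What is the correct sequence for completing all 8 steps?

B → E → F → H → A → C → D → G

B has no prerequisites → B first.
E and F are both available; E has the earlier label → E.
Now F and H have their prerequisites met. F has the earlier label, so F next.
That leaves H as the only ready step → H.
Now A and G have their prerequisites met. A has the earlier label, so A next.
Now C and G have their prerequisites met. C has the earlier label, so C next.
D now also ready, so the ready set is {D, G}; D has the earlier label → D.
G is the only step now ready → G.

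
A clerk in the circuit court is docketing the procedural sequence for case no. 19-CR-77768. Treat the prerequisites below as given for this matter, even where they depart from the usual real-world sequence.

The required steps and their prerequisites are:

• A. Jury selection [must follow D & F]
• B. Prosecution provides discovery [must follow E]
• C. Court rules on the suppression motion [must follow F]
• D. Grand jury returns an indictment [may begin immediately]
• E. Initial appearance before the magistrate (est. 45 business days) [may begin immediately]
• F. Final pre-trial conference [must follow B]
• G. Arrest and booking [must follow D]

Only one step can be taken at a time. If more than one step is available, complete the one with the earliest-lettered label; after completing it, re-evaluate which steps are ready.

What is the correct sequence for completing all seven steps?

Nothing is required for D and E. D has the earlier label → D first.
E and G are both available; E has the earlier label → E.
B now also ready, so the ready set is {B, G}; B has the earlier label → B.
Ready: F and G. F has the earlier label → F.
A and C now also ready, so the ready set is {A, C, G}; A has the earlier label → A.
Ready: C and G. C has the earlier label → C.
G needed D, now all done → G.

D E B F A C G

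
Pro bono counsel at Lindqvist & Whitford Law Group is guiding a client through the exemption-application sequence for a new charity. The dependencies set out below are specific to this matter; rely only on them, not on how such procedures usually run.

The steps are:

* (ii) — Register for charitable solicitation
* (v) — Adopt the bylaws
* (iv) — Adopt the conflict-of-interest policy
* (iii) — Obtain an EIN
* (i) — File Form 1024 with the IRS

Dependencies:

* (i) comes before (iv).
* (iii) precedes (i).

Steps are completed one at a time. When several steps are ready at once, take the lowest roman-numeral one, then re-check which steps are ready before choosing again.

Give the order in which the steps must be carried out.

(ii), (iii) and (v) have no prerequisites; (ii) has the earlier label, so (ii) is first.
(iii) and (v) are both available; (iii) has the earlier label → (iii).
(i) and (v) are both available; (i) has the earlier label → (i).
Now (iv) and (v) have their prerequisites met. (iv) has the earlier label, so (iv) next.
Next only (v) has its prerequisites met → (v).

(ii) → (iii) → (i) → (iv) → (v)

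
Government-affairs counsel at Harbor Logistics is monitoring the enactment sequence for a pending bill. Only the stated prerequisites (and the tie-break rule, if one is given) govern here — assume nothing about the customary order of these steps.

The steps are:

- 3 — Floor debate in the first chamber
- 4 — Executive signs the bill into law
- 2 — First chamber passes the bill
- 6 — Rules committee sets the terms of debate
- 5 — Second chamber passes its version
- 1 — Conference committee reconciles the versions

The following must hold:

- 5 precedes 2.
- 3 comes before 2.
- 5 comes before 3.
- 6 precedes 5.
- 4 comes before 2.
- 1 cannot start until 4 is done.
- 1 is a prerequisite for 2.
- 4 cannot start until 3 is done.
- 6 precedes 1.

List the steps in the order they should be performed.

6 → 5 → 3 → 4 → 1 → 2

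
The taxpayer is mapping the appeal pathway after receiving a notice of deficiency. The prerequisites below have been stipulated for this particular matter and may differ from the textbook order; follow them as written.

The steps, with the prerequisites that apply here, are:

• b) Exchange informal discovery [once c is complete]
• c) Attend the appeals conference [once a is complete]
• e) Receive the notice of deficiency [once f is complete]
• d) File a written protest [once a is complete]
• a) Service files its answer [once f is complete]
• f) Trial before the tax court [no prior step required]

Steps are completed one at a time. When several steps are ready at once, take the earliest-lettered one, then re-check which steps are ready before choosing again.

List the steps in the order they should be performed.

f, a, c, b, d, e

f is the only step with nothing outstanding, so it goes first.
Ready: a and e. a has the earlier label → a.
Now c, d and e have their prerequisites met. c has the earlier label, so c next.
b now also ready, so the ready set is {b, d, e}; b has the earlier label → b.
d and e are both available; d has the earlier label → d.
e needed f, now all done → e.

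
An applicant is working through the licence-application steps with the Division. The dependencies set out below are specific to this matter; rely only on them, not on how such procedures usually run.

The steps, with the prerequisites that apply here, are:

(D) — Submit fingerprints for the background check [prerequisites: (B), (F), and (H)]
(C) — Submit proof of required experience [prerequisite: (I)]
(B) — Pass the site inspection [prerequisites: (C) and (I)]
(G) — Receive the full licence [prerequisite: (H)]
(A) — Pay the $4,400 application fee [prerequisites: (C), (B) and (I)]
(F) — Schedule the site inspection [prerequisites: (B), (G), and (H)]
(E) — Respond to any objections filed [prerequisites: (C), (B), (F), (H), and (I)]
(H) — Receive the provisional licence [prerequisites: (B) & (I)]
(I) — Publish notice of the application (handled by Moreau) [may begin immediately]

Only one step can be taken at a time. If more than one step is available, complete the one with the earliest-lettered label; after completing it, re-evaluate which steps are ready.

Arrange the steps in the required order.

(I) (C) (B) (A) (H) (G) (F) (D) (E)

(I) has no prerequisites → (I) first.
That leaves (C) as the only ready step → (C).
That leaves (B) as the only ready step → (B).
(A) and (H) are both available; (A) has the earlier label → (A).
(H) needed (B) and (I), now all done → (H).
That leaves (G) as the only ready step → (G).
(F) is the only step now ready → (F).
(D) and (E) are both available; (D) has the earlier label → (D).
Next only (E) has its prerequisites met → (E).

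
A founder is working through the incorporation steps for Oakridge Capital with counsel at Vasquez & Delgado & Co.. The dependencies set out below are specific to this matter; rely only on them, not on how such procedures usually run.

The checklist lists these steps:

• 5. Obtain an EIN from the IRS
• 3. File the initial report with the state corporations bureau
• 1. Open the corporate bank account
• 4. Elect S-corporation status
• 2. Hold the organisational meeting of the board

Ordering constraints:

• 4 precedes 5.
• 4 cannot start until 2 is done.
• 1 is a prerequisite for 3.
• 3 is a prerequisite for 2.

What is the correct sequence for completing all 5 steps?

Only 1 has no prerequisites, so it is first.
That leaves 3 as the only ready step → 3.
2 needed 3, now all done → 2.
4 needed 2, now all done → 4.
5 is the only step now ready → 5.

1 → 3 → 2 → 4 → 5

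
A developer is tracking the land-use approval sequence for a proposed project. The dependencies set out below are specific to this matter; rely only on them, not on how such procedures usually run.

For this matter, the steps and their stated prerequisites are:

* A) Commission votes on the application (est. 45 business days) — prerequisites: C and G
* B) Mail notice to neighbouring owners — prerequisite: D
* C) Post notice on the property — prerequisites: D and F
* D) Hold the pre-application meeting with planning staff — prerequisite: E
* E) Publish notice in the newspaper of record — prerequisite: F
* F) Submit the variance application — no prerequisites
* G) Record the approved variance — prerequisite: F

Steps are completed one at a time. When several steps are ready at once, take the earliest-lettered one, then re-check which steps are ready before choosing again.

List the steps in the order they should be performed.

F E D B C G A

F has no prerequisites → F first.
Ready: E and G. E has the earlier label → E.
Now D and G have their prerequisites met. D has the earlier label, so D next.
Now B, C and G have their prerequisites met. B has the earlier label, so B next.
Ready: C and G. C has the earlier label → C.
G needed F, now all done → G.
That leaves A as the only ready step → A.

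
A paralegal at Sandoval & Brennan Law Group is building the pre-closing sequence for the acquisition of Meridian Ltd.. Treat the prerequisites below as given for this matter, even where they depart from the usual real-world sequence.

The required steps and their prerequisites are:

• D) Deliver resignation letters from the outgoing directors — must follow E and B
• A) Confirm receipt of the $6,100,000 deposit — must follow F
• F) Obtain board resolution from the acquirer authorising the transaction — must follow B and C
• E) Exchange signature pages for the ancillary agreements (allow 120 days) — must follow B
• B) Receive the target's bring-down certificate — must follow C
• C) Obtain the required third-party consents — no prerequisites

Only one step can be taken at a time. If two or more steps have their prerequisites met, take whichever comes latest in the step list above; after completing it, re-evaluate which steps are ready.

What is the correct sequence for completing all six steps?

C B E F A D

Only C has no prerequisites, so it is first.
B needed C, now all done → B.
Ready: E and F. E is listed later → E.
Ready: F and D. F is listed later → F.
A now also ready, so the ready set is {A, D}; A is listed later → A.
D needed B and E, now all done → D.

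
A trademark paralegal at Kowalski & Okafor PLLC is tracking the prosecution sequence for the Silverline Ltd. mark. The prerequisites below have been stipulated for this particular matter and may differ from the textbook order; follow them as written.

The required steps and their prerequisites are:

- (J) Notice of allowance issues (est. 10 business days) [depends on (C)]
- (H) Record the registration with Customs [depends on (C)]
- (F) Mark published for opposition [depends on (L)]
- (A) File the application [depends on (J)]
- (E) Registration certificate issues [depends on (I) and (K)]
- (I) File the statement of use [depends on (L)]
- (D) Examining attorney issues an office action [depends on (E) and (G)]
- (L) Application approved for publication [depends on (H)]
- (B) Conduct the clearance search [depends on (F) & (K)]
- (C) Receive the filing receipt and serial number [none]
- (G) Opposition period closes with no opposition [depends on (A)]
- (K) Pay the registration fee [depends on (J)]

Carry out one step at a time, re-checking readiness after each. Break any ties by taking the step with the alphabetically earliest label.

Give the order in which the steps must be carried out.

(C) has no prerequisites → (C) first.
Ready: (H) and (J). (H) has the earlier label → (H).
(L) now also ready, so the ready set is {(J), (L)}; (J) has the earlier label → (J).
(A) and (K) now also ready, so the ready set is {(A), (K), (L)}; (A) has the earlier label → (A).
(G) now also ready, so the ready set is {(G), (K), (L)}; (G) has the earlier label → (G).
Now (K) and (L) have their prerequisites met. (K) has the earlier label, so (K) next.
(L) needed (H), now all done → (L).
Now (F) and (I) have their prerequisites met. (F) has the earlier label, so (F) next.
(B) and (I) are both available; (B) has the earlier label → (B).
Next only (I) has its prerequisites met → (I).
(E) needed (I) and (K), now all done → (E).
(D) is the only step now ready → (D).

(C), (H), (J), (A), (G), (K), (L), (F), (B), (I), (E), (D)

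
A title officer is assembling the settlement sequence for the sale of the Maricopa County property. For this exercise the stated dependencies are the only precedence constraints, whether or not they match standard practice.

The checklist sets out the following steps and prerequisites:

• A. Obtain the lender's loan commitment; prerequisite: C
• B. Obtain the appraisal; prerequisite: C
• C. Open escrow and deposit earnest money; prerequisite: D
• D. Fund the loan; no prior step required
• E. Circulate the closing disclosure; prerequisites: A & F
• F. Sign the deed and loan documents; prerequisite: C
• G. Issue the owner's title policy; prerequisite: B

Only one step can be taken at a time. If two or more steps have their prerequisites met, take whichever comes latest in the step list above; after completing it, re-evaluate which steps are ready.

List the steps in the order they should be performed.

D, C, F, B, G, A, E

Only D has no prerequisites, so it is first.
Next only C has its prerequisites met → C.
F, B and A are all available; F is listed later → F.
B and A are both available; B is listed later → B.
Now G and A have their prerequisites met. G is listed later, so G next.
A needed C, now all done → A.
Next only E has its prerequisites met → E.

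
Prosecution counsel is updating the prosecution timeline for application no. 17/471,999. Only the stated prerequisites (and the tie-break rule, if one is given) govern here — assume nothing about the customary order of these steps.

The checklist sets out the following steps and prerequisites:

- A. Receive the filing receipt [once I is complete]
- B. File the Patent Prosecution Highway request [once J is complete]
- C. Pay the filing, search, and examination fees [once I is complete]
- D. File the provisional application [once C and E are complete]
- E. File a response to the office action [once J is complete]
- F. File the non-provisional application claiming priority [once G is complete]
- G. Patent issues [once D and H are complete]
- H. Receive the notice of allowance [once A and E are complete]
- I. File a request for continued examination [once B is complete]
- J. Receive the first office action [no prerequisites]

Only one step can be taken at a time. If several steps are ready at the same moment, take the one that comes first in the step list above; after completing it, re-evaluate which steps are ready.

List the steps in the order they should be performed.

J is the only step with nothing outstanding, so it goes first.
Now B and E have their prerequisites met. B is listed earlier, so B next.
E and I are both available; E is listed earlier → E.
Next only I has its prerequisites met → I.
A and C are both available; A is listed earlier → A.
H now also ready, so the ready set is {C, H}; C is listed earlier → C.
D now also ready, so the ready set is {D, H}; D is listed earlier → D.
That leaves H as the only ready step → H.
Next only G has its prerequisites met → G.
F needed G, now all done → F.

J, B, E, I, A, C, D, H, G, F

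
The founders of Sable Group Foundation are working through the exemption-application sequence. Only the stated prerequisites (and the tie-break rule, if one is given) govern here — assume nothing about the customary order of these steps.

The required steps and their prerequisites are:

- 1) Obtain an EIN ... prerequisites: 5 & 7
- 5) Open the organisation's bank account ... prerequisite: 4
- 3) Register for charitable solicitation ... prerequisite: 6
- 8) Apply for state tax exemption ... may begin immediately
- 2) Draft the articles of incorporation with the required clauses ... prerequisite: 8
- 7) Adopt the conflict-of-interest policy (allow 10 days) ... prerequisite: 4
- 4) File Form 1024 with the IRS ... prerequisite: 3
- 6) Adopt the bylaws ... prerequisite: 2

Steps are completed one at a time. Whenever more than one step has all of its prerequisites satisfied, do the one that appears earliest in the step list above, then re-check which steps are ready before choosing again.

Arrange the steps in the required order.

8 has no prerequisites → 8 first.
2 needed 8, now all done → 2.
6 needed 2, now all done → 6.
That leaves 3 as the only ready step → 3.
4 needed 3, now all done → 4.
Now 5 and 7 have their prerequisites met. 5 is listed earlier, so 5 next.
7 needed 4, now all done → 7.
1 needed 5 and 7, now all done → 1.

8, 2, 6, 3, 4, 5, 7, 1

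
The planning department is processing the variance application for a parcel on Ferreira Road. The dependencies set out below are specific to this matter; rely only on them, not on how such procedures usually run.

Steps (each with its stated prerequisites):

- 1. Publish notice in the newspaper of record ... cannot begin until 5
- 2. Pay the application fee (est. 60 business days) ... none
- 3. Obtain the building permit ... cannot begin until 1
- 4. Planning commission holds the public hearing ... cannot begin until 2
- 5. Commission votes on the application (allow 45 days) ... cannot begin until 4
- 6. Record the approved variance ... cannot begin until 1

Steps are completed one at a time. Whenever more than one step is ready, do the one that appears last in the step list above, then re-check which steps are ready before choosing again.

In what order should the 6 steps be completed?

2 4 5 1 6 3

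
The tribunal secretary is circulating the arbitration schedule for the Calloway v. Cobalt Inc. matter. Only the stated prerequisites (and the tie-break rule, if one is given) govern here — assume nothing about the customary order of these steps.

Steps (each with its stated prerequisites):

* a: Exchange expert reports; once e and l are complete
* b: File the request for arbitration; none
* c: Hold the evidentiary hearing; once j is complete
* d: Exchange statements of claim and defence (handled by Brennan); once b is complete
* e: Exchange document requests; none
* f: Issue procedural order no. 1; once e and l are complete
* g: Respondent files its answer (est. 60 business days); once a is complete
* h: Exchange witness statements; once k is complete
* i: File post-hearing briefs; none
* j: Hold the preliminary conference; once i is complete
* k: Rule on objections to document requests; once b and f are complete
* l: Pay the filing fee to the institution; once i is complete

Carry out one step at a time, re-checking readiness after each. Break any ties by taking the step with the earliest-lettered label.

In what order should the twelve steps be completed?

b d e i j c l a f g k h

b, e and i have no prerequisites; b has the earlier label, so b is first.
Ready: d, e and i. d has the earlier label → d.
Ready: e and i. e has the earlier label → e.
That leaves i as the only ready step → i.
j and l are both available; j has the earlier label → j.
c now also ready, so the ready set is {c, l}; c has the earlier label → c.
l needed i, now all done → l.
Now a and f have their prerequisites met. a has the earlier label, so a next.
g now also ready, so the ready set is {f, g}; f has the earlier label → f.
Ready: g and k. g has the earlier label → g.
That leaves k as the only ready step → k.
That leaves h as the only ready step → h.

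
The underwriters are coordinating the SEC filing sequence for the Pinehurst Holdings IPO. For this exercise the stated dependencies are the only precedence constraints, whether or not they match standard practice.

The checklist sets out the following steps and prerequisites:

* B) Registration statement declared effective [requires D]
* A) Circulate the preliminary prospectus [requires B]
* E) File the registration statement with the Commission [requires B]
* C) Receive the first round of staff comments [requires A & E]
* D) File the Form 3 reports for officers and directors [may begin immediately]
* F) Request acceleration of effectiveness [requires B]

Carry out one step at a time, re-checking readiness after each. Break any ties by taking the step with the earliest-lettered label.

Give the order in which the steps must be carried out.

Only D has no prerequisites, so it is first.
B needed D, now all done → B.
A, E and F are all available; A has the earlier label → A.
Now E and F have their prerequisites met. E has the earlier label, so E next.
C now also ready, so the ready set is {C, F}; C has the earlier label → C.
That leaves F as the only ready step → F.

D, B, A, E, C, F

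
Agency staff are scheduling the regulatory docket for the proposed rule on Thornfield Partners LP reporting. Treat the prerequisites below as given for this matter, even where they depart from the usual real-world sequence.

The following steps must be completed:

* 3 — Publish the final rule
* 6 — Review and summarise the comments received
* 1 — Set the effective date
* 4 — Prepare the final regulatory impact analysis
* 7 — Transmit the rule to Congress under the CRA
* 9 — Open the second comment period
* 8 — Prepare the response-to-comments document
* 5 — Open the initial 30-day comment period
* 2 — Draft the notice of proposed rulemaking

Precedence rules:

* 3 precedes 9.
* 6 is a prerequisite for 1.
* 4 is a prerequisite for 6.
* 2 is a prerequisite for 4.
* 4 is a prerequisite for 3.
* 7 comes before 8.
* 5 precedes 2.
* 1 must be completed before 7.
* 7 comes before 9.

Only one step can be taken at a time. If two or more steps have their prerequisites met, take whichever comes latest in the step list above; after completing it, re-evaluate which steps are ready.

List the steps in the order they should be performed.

5 is the only step with nothing outstanding, so it goes first.
That leaves 2 as the only ready step → 2.
4 needed 2, now all done → 4.
Now 6 and 3 have their prerequisites met. 6 is listed later, so 6 next.
1 now also ready, so the ready set is {1, 3}; 1 is listed later → 1.
7 now also ready, so the ready set is {7, 3}; 7 is listed later → 7.
8 now also ready, so the ready set is {8, 3}; 8 is listed later → 8.
Next only 3 has its prerequisites met → 3.
9 needed 7 and 3, now all done → 9.

5, 2, 4, 6, 1, 7, 8, 3, 9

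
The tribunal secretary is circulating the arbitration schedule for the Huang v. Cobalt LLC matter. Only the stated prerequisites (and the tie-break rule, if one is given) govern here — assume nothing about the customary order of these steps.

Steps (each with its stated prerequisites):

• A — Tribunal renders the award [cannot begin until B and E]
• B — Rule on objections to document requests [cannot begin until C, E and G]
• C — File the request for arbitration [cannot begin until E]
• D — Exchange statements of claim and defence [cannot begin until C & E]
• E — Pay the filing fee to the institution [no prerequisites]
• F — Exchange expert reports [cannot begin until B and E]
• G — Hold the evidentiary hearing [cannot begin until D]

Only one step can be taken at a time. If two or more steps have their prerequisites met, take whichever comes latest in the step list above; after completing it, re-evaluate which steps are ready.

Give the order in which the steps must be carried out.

E C D G B F A

E has no prerequisites → E first.
Next only C has its prerequisites met → C.
D needed E and C, now all done → D.
G is the only step now ready → G.
Next only B has its prerequisites met → B.
F and A are both available; F is listed later → F.
Next only A has its prerequisites met → A.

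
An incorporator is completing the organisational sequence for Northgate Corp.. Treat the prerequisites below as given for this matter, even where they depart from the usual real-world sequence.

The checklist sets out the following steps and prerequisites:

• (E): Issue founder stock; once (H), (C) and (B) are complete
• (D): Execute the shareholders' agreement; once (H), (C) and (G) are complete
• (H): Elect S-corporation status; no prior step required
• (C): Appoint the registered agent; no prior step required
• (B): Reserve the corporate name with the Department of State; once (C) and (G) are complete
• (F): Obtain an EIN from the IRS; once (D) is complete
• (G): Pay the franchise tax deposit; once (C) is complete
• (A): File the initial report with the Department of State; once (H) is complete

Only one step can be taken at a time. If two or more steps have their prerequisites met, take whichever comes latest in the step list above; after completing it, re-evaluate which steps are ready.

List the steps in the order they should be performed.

(C) and (H) have no prerequisites; (C) is listed later, so (C) is first.
(G) now also ready, so the ready set is {(G), (H)}; (G) is listed later → (G).
(B) now also ready, so the ready set is {(B), (H)}; (B) is listed later → (B).
Next only (H) has its prerequisites met → (H).
(A), (D) and (E) are all available; (A) is listed later → (A).
Now (D) and (E) have their prerequisites met. (D) is listed later, so (D) next.
Now (F) and (E) have their prerequisites met. (F) is listed later, so (F) next.
(E) is the only step now ready → (E).

(C), (G), (B), (H), (A), (D), (F), (E)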